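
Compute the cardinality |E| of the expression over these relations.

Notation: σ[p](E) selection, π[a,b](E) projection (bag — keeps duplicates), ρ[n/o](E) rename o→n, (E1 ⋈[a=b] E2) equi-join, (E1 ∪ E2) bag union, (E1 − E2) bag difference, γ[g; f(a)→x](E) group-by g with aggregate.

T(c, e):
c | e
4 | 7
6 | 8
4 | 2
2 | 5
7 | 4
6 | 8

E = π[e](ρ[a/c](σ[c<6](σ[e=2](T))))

Row counts bottom-up:
  T → 6
  σ[e=2](T) → 1
  σ[c<6](σ[e=2](T)) → 1
  ρ[a/c](σ[c<6](σ[e=2](T))) → 1
  π[e](ρ[a/c](σ[c<6](σ[e=2](T)))) → 1

|E| = 1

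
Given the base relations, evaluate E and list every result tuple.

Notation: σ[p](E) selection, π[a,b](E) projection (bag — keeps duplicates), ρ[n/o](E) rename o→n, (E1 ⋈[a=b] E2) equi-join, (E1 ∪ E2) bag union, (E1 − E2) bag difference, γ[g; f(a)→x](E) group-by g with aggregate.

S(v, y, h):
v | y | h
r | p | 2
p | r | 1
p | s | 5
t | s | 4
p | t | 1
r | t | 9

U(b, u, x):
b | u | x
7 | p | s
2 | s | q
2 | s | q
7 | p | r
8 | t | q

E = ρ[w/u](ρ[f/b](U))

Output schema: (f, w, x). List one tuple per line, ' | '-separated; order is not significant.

Per-node cardinality:
  U → 5
  ρ[f/b](U) → 5
  ρ[w/u](ρ[f/b](U)) → 5

== RESULT ==
f | w | x
2 | s | q
2 | s | q
7 | p | r
7 | p | s
8 | t | q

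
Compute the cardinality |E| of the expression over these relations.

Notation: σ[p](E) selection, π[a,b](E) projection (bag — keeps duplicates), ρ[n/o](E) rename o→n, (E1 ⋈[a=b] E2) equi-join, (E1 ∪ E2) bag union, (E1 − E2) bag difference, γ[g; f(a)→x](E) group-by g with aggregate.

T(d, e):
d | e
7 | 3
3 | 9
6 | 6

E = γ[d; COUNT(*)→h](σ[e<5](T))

Stepwise |·|:
  T → 3
  σ[e<5](T) → 1
  γ[d; COUNT(*)→h](σ[e<5](T)) → 1

|E| = 1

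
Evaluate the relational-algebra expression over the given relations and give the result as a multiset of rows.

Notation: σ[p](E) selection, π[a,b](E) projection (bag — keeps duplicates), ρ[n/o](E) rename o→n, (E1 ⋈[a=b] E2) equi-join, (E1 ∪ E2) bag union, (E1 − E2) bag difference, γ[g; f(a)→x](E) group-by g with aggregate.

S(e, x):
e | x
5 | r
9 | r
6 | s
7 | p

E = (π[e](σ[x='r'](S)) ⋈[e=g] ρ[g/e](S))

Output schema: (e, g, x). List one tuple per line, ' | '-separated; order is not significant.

Subexpression sizes:
  S → 4
  σ[x='r'](S) → 2
  π[e](σ[x='r'](S)) → 2
  S → 4
  ρ[g/e](S) → 4
  (π[e](σ[x='r'](S)) ⋈[e=g] ρ[g/e](S)) → 2

== RESULT ==
e | g | x
5 | 5 | r
9 | 9 | r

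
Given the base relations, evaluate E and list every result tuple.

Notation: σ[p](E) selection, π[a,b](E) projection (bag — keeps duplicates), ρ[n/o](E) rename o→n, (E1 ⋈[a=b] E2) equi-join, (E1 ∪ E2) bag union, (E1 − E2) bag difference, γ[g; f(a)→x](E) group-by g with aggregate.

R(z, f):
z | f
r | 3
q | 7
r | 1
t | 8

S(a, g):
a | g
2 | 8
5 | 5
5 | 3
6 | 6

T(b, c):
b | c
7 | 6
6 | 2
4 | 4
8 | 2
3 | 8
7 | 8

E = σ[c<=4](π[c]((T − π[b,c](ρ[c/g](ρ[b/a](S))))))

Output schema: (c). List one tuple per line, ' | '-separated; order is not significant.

Per-node cardinality:
  T → 6
  S → 4
  ρ[b/a](S) → 4
  ρ[c/g](ρ[b/a](S)) → 4
  π[b,c](ρ[c/g](ρ[b/a](S))) → 4
  (T − π[b,c](ρ[c/g](ρ[b/a](S)))) → 6
  π[c]((T − π[b,c](ρ[c/g](ρ[b/a](S))))) → 6
  σ[c<=4](π[c]((T − π[b,c](ρ[c/g](ρ[b/a](S)))))) → 3

== RESULT ==
c
2
2
4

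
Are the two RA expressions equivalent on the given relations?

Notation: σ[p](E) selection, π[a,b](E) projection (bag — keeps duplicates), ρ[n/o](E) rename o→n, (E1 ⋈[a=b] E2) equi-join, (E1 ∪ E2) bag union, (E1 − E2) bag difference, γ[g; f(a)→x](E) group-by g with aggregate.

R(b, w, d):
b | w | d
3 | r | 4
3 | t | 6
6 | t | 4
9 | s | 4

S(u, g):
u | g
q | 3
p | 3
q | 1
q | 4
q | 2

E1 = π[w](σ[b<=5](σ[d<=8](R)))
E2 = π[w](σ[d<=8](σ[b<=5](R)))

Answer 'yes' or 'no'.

E1 subexpression sizes:
  R → 4
  σ[d<=8](R) → 4
  σ[b<=5](σ[d<=8](R)) → 2
  π[w](σ[b<=5](σ[d<=8](R))) → 2
E2 subexpression sizes:
  R → 4
  σ[b<=5](R) → 2
  σ[d<=8](σ[b<=5](R)) → 2
  π[w](σ[d<=8](σ[b<=5](R))) → 2

E1 and E2 produce the same multiset:
w
r
t

yes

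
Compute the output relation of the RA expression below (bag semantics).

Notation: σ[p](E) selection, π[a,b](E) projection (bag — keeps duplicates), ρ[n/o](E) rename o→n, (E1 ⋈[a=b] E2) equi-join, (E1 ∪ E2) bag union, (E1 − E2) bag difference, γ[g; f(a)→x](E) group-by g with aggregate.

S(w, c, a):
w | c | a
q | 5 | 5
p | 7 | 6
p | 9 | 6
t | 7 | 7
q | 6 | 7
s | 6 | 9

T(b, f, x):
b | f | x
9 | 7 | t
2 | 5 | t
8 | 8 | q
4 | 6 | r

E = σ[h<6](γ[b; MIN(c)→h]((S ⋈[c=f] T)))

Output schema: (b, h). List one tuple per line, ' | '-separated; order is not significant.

Per-node cardinality:
  S → 6
  T → 4
  (S ⋈[c=f] T) → 5
  γ[b; MIN(c)→h]((S ⋈[c=f] T)) → 3
  σ[h<6](γ[b; MIN(c)→h]((S ⋈[c=f] T))) → 1

== RESULT ==
b | h
2 | 5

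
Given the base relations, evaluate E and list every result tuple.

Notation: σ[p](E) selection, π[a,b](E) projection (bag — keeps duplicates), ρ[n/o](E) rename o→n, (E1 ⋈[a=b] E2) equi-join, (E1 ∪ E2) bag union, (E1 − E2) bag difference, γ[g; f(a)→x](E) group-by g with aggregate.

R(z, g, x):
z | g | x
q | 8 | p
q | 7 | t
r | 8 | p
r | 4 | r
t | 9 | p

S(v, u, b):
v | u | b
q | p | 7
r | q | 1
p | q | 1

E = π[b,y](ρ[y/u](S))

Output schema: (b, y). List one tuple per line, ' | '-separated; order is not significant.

Row counts bottom-up:
  S → 3
  ρ[y/u](S) → 3
  π[b,y](ρ[y/u](S)) → 3

== RESULT ==
b | y
1 | q
1 | q
7 | p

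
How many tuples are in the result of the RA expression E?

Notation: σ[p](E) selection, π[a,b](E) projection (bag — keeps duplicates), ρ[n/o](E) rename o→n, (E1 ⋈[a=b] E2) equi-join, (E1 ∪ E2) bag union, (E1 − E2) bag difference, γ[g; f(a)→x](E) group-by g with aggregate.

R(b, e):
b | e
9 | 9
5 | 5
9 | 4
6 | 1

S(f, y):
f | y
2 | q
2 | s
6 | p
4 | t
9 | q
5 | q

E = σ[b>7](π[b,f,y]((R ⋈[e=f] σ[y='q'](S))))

Per-node cardinality:
  R → 4
  S → 6
  σ[y='q'](S) → 3
  (R ⋈[e=f] σ[y='q'](S)) → 2
  π[b,f,y]((R ⋈[e=f] σ[y='q'](S))) → 2
  σ[b>7](π[b,f,y]((R ⋈[e=f] σ[y='q'](S)))) → 1

|E| = 1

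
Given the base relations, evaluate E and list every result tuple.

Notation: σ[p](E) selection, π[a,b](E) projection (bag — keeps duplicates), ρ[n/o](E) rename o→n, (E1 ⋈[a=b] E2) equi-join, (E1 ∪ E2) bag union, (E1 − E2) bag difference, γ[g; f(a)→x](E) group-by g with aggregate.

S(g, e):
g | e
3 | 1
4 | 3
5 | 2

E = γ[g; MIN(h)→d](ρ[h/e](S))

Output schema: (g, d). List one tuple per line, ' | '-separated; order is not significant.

Subexpression sizes:
  S → 3
  ρ[h/e](S) → 3
  γ[g; MIN(h)→d](ρ[h/e](S)) → 3

== RESULT ==
g | d
3 | 1
4 | 3
5 | 2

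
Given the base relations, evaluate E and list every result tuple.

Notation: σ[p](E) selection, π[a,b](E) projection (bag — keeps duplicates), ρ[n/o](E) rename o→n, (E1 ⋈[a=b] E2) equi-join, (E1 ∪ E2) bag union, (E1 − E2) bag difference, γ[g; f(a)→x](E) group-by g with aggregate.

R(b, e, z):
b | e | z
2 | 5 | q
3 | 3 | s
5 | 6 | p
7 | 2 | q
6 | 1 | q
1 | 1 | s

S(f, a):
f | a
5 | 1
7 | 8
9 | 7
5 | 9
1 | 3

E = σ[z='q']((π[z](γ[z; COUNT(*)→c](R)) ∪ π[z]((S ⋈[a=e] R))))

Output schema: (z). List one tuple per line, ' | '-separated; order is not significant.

Row counts bottom-up:
  R → 6
  γ[z; COUNT(*)→c](R) → 3
  π[z](γ[z; COUNT(*)→c](R)) → 3
  S → 5
  R → 6
  (S ⋈[a=e] R) → 3
  π[z]((S ⋈[a=e] R)) → 3
  (π[z](γ[z; COUNT(*)→c](R)) ∪ π[z]((S ⋈[a=e] R))) → 6
  σ[z='q']((π[z](γ[z; COUNT(*)→c](R)) ∪ π[z]((S ⋈[a=e] R)))) → 2

== RESULT ==
z
q
q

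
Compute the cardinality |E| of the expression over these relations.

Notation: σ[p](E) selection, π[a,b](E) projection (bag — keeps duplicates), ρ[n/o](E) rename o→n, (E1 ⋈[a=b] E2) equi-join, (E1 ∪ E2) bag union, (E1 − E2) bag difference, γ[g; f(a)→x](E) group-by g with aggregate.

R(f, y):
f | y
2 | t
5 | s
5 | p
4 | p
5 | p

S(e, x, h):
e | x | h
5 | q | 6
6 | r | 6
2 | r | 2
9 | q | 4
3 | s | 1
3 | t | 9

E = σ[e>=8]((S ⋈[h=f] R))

Stepwise |·|:
  S → 6
  R → 5
  (S ⋈[h=f] R) → 2
  σ[e>=8]((S ⋈[h=f] R)) → 1

|E| = 1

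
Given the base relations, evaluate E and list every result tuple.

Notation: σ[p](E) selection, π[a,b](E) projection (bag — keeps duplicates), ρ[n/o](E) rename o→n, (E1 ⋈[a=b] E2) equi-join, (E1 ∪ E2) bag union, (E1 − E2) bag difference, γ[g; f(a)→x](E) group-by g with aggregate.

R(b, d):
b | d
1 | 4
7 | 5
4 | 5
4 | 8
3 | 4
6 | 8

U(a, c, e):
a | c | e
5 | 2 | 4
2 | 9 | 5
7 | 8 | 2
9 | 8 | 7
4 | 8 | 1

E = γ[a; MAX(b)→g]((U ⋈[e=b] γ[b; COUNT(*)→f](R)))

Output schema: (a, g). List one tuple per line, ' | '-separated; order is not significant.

Stepwise |·|:
  U → 5
  R → 6
  γ[b; COUNT(*)→f](R) → 5
  (U ⋈[e=b] γ[b; COUNT(*)→f](R)) → 3
  γ[a; MAX(b)→g]((U ⋈[e=b] γ[b; COUNT(*)→f](R))) → 3

== RESULT ==
a | g
4 | 1
5 | 4
9 | 7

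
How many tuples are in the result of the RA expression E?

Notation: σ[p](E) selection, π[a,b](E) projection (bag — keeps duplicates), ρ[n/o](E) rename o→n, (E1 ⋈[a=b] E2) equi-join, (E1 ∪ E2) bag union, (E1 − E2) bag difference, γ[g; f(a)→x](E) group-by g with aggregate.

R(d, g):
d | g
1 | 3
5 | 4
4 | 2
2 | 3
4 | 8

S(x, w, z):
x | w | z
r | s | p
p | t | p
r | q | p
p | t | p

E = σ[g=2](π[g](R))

Stepwise |·|:
  R → 5
  π[g](R) → 5
  σ[g=2](π[g](R)) → 1

|E| = 1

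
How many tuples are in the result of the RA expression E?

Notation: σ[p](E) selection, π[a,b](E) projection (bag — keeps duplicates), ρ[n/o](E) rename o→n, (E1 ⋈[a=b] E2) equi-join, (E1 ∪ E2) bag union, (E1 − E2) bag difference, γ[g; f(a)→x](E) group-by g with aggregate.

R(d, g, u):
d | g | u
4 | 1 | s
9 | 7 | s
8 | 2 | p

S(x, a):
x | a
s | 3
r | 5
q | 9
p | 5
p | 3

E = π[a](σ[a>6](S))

Row counts bottom-up:
  S → 5
  σ[a>6](S) → 1
  π[a](σ[a>6](S)) → 1

|E| = 1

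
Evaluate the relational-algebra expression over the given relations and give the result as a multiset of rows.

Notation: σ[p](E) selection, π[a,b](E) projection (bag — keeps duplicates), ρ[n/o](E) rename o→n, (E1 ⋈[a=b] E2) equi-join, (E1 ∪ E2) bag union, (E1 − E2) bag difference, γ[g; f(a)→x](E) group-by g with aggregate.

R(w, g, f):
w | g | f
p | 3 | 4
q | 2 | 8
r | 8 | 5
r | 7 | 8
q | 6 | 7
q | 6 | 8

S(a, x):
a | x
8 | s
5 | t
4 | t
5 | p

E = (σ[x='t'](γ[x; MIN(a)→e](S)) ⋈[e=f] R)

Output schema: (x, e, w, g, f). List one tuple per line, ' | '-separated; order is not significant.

Stepwise |·|:
  S → 4
  γ[x; MIN(a)→e](S) → 3
  σ[x='t'](γ[x; MIN(a)→e](S)) → 1
  R → 6
  (σ[x='t'](γ[x; MIN(a)→e](S)) ⋈[e=f] R) → 1

== RESULT ==
x | e | w | g | f
t | 4 | p | 3 | 4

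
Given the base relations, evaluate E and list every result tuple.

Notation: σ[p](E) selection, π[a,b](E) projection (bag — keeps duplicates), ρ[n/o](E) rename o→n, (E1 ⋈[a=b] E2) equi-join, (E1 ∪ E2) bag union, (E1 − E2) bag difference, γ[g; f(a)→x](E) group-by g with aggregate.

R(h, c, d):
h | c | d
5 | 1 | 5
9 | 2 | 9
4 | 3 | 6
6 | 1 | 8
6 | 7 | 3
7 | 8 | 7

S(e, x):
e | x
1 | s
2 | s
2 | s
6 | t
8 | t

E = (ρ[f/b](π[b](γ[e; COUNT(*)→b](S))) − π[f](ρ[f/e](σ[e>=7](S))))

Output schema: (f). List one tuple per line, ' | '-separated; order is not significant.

Subexpression sizes:
  S → 5
  γ[e; COUNT(*)→b](S) → 4
  π[b](γ[e; COUNT(*)→b](S)) → 4
  ρ[f/b](π[b](γ[e; COUNT(*)→b](S))) → 4
  S → 5
  σ[e>=7](S) → 1
  ρ[f/e](σ[e>=7](S)) → 1
  π[f](ρ[f/e](σ[e>=7](S))) → 1
  (ρ[f/b](π[b](γ[e; COUNT(*)→b](S))) − π[f](ρ[f/e](σ[e>=7](S)))) → 4

== RESULT ==
f
1
1
1
2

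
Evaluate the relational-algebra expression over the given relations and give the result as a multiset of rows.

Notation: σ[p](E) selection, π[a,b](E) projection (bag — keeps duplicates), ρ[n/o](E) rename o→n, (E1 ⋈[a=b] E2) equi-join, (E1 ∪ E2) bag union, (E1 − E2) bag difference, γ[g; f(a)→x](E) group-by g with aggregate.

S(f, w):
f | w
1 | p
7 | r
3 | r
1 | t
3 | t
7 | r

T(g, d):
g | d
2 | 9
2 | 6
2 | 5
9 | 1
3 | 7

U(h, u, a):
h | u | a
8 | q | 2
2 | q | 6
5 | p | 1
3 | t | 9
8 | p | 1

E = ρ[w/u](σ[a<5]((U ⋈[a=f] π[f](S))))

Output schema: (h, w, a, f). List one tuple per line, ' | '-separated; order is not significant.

Per-node cardinality:
  U → 5
  S → 6
  π[f](S) → 6
  (U ⋈[a=f] π[f](S)) → 4
  σ[a<5]((U ⋈[a=f] π[f](S))) → 4
  ρ[w/u](σ[a<5]((U ⋈[a=f] π[f](S)))) → 4

== RESULT ==
h | w | a | f
5 | p | 1 | 1
5 | p | 1 | 1
8 | p | 1 | 1
8 | p | 1 | 1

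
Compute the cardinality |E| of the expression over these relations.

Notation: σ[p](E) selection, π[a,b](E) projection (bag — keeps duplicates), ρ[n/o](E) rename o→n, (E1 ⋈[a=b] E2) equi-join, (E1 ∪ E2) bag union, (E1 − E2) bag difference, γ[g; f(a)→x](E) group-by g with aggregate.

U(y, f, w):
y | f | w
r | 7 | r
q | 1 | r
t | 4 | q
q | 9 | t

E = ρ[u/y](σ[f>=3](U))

Stepwise |·|:
  U → 4
  σ[f>=3](U) → 3
  ρ[u/y](σ[f>=3](U)) → 3

|E| = 3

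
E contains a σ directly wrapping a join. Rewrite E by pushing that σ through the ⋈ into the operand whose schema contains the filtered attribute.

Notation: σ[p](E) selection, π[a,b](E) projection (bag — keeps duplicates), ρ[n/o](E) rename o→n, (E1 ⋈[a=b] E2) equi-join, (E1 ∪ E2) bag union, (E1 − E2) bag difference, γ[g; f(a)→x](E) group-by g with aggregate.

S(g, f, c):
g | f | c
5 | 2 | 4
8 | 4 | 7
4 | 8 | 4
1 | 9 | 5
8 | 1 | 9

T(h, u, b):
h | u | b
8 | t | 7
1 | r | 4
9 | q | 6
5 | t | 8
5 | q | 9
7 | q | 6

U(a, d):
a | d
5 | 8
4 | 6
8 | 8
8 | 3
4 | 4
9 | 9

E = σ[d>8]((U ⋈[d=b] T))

σ filters on d, owned by the left side.
E' = (σ[d>8](U) ⋈[d=b] T)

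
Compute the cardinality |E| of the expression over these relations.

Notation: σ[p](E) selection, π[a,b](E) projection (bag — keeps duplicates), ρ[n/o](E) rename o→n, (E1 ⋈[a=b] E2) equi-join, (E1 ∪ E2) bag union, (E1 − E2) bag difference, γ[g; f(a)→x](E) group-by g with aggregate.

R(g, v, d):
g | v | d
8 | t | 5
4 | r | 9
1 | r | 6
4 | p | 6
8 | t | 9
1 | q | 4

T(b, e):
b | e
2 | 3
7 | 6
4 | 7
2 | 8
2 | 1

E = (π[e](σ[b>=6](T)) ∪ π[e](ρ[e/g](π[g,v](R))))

Stepwise |·|:
  T → 5
  σ[b>=6](T) → 1
  π[e](σ[b>=6](T)) → 1
  R → 6
  π[g,v](R) → 6
  ρ[e/g](π[g,v](R)) → 6
  π[e](ρ[e/g](π[g,v](R))) → 6
  (π[e](σ[b>=6](T)) ∪ π[e](ρ[e/g](π[g,v](R)))) → 7

|E| = 7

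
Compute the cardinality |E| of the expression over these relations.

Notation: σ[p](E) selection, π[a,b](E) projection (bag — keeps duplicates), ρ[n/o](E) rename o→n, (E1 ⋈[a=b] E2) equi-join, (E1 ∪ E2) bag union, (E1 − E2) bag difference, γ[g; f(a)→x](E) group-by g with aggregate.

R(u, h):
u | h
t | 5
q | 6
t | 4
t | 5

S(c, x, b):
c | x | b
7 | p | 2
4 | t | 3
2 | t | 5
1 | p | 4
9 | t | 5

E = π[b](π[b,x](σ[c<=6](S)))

Per-node cardinality:
  S → 5
  σ[c<=6](S) → 3
  π[b,x](σ[c<=6](S)) → 3
  π[b](π[b,x](σ[c<=6](S))) → 3

|E| = 3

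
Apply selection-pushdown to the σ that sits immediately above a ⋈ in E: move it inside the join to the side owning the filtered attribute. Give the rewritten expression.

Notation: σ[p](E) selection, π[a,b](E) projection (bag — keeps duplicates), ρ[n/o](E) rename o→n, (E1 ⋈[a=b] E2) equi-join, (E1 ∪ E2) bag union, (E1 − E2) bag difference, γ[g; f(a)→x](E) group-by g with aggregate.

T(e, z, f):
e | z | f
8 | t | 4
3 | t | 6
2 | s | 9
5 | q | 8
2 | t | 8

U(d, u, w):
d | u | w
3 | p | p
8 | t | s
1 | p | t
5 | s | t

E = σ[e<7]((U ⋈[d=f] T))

σ filters on e, owned by the right side.
E' = (U ⋈[d=f] σ[e<7](T))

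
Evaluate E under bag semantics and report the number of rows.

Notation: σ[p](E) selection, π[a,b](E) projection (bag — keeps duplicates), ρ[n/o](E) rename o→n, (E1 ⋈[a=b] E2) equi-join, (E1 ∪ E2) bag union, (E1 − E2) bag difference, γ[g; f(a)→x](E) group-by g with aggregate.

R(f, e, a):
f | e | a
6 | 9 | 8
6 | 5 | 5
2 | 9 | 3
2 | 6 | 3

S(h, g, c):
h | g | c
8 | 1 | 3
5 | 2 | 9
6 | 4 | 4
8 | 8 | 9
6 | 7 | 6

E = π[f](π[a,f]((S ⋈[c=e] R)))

Row counts bottom-up:
  S → 5
  R → 4
  (S ⋈[c=e] R) → 5
  π[a,f]((S ⋈[c=e] R)) → 5
  π[f](π[a,f]((S ⋈[c=e] R))) → 5

|E| = 5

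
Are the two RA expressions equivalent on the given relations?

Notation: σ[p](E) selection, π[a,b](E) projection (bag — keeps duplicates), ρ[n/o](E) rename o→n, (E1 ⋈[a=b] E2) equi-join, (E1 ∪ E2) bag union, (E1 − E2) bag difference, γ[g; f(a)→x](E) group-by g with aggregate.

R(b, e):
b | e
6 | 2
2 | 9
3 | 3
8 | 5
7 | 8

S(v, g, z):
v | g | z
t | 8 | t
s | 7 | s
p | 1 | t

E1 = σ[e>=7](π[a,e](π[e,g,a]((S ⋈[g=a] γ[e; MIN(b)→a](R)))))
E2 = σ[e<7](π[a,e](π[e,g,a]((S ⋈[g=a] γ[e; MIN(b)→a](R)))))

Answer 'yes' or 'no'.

E1 row counts bottom-up:
  S → 3
  R → 5
  γ[e; MIN(b)→a](R) → 5
  (S ⋈[g=a] γ[e; MIN(b)→a](R)) → 2
  π[e,g,a]((S ⋈[g=a] γ[e; MIN(b)→a](R))) → 2
  π[a,e](π[e,g,a]((S ⋈[g=a] γ[e; MIN(b)→a](R)))) → 2
  σ[e>=7](π[a,e](π[e,g,a]((S ⋈[g=a] γ[e; MIN(b)→a](R))))) → 1
E2 row counts bottom-up:
  S → 3
  R → 5
  γ[e; MIN(b)→a](R) → 5
  (S ⋈[g=a] γ[e; MIN(b)→a](R)) → 2
  π[e,g,a]((S ⋈[g=a] γ[e; MIN(b)→a](R))) → 2
  π[a,e](π[e,g,a]((S ⋈[g=a] γ[e; MIN(b)→a](R)))) → 2
  σ[e<7](π[a,e](π[e,g,a]((S ⋈[g=a] γ[e; MIN(b)→a](R))))) → 1

E1 result:
a | e
7 | 8
E2 result:
a | e
8 | 5
Witness: (8, 5) appears 0× in E1 but 1× in E2.

no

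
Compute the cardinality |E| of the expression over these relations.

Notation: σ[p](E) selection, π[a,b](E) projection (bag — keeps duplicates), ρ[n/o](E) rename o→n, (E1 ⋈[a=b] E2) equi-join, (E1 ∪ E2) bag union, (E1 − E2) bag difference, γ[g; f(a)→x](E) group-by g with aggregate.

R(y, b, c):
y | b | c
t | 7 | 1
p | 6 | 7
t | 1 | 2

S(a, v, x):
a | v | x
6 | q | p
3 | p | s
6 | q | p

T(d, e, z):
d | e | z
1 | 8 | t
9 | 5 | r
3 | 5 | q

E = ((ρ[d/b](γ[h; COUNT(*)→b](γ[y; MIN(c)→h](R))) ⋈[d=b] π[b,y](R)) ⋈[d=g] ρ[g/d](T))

Per-node cardinality:
  R → 3
  γ[y; MIN(c)→h](R) → 2
  γ[h; COUNT(*)→b](γ[y; MIN(c)→h](R)) → 2
  ρ[d/b](γ[h; COUNT(*)→b](γ[y; MIN(c)→h](R))) → 2
  R → 3
  π[b,y](R) → 3
  (ρ[d/b](γ[h; COUNT(*)→b](γ[y; MIN(c)→h](R))) ⋈[d=b] π[b,y](R)) → 2
  T → 3
  ρ[g/d](T) → 3
  ((ρ[d/b](γ[h; COUNT(*)→b](γ[y; MIN(c)→h](R))) ⋈[d=b] π[b,y](R)) ⋈[d=g] ρ[g/d](T)) → 2

|E| = 2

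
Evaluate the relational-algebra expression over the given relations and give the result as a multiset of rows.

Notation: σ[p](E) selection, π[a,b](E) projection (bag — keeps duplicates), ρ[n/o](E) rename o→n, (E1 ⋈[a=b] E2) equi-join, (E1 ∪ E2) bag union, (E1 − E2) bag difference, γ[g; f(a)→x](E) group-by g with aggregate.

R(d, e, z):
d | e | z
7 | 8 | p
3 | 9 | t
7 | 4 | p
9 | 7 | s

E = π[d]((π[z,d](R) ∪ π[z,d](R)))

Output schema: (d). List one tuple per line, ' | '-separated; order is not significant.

Per-node cardinality:
  R → 4
  π[z,d](R) → 4
  R → 4
  π[z,d](R) → 4
  (π[z,d](R) ∪ π[z,d](R)) → 8
  π[d]((π[z,d](R) ∪ π[z,d](R))) → 8

== RESULT ==
d
3
3
7
7
7
7
9
9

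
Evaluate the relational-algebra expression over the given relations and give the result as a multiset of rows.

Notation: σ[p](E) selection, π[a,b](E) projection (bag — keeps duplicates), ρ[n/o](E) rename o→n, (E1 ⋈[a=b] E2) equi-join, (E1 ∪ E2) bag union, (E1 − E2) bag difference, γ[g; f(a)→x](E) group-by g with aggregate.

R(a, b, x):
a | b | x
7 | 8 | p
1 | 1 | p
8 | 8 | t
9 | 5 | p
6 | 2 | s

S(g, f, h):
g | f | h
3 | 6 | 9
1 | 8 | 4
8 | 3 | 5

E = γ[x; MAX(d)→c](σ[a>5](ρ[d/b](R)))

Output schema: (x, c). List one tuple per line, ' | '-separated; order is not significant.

Stepwise |·|:
  R → 5
  ρ[d/b](R) → 5
  σ[a>5](ρ[d/b](R)) → 4
  γ[x; MAX(d)→c](σ[a>5](ρ[d/b](R))) → 3

== RESULT ==
x | c
p | 8
s | 2
t | 8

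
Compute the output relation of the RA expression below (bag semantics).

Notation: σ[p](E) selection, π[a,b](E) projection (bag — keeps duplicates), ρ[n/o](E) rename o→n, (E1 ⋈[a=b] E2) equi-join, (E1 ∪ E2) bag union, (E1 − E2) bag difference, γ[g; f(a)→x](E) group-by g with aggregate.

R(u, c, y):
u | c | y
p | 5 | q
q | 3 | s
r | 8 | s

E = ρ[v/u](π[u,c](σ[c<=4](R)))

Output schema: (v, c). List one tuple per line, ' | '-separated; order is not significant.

Row counts bottom-up:
  R → 3
  σ[c<=4](R) → 1
  π[u,c](σ[c<=4](R)) → 1
  ρ[v/u](π[u,c](σ[c<=4](R))) → 1

== RESULT ==
v | c
q | 3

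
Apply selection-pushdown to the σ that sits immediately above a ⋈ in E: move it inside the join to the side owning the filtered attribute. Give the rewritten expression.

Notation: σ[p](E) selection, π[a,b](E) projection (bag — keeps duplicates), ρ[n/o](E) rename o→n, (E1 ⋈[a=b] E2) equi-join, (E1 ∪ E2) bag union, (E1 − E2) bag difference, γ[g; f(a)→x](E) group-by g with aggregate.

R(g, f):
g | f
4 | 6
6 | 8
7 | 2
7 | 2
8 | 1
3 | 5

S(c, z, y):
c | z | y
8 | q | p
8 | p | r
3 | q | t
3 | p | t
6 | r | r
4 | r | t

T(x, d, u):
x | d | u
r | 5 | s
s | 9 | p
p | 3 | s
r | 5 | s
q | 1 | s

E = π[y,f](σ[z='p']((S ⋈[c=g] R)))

σ filters on z, owned by the left side.
E' = π[y,f]((σ[z='p'](S) ⋈[c=g] R))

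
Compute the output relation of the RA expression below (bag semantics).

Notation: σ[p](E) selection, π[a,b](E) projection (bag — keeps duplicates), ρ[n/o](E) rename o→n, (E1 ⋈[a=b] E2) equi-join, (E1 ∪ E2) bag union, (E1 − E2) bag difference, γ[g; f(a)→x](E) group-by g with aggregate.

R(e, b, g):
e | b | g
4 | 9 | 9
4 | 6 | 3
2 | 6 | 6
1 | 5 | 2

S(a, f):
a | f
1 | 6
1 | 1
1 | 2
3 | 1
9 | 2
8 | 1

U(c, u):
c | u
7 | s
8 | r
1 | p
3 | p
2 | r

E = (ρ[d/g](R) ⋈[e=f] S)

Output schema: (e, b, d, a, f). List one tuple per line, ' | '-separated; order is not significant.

Per-node cardinality:
  R → 4
  ρ[d/g](R) → 4
  S → 6
  (ρ[d/g](R) ⋈[e=f] S) → 5

== RESULT ==
e | b | d | a | f
1 | 5 | 2 | 1 | 1
1 | 5 | 2 | 3 | 1
1 | 5 | 2 | 8 | 1
2 | 6 | 6 | 1 | 2
2 | 6 | 6 | 9 | 2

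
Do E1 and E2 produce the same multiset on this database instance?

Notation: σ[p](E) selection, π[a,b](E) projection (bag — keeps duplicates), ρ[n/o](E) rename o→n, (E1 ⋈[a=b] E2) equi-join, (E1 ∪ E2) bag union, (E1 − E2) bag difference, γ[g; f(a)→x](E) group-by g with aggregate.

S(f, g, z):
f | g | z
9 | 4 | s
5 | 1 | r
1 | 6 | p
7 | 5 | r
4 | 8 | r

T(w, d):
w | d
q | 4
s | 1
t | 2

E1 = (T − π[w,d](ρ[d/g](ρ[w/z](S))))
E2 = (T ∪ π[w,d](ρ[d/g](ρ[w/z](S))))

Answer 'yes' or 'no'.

E1 per-node cardinality:
  T → 3
  S → 5
  ρ[w/z](S) → 5
  ρ[d/g](ρ[w/z](S)) → 5
  π[w,d](ρ[d/g](ρ[w/z](S))) → 5
  (T − π[w,d](ρ[d/g](ρ[w/z](S)))) → 3
E2 per-node cardinality:
  T → 3
  S → 5
  ρ[w/z](S) → 5
  ρ[d/g](ρ[w/z](S)) → 5
  π[w,d](ρ[d/g](ρ[w/z](S))) → 5
  (T ∪ π[w,d](ρ[d/g](ρ[w/z](S)))) → 8

E1 result:
w | d
q | 4
s | 1
t | 2
E2 result:
w | d
p | 6
q | 4
r | 1
r | 5
r | 8
s | 1
s | 4
t | 2
Witness: ('r', 1) appears 0× in E1 but 1× in E2.

no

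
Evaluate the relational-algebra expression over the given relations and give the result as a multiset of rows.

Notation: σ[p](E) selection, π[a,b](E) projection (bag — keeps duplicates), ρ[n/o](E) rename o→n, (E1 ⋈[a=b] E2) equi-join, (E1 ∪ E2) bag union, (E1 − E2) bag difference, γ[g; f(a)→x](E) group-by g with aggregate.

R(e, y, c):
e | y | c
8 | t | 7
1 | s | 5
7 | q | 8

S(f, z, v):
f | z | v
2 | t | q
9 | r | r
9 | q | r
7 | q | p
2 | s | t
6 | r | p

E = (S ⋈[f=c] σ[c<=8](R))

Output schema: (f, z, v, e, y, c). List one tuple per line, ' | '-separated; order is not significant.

Subexpression sizes:
  S → 6
  R → 3
  σ[c<=8](R) → 3
  (S ⋈[f=c] σ[c<=8](R)) → 1

== RESULT ==
f | z | v | e | y | c
7 | q | p | 8 | t | 7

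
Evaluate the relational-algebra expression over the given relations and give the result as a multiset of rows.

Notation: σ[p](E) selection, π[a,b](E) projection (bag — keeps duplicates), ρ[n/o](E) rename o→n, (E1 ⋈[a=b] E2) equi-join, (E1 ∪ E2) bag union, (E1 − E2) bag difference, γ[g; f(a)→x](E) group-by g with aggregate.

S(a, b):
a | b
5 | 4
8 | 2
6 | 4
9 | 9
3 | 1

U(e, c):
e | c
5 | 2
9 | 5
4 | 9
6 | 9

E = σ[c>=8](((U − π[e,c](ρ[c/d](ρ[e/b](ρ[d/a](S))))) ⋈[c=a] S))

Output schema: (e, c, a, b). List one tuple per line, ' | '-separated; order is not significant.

Row counts bottom-up:
  U → 4
  S → 5
  ρ[d/a](S) → 5
  ρ[e/b](ρ[d/a](S)) → 5
  ρ[c/d](ρ[e/b](ρ[d/a](S))) → 5
  π[e,c](ρ[c/d](ρ[e/b](ρ[d/a](S)))) → 5
  (U − π[e,c](ρ[c/d](ρ[e/b](ρ[d/a](S))))) → 4
  S → 5
  ((U − π[e,c](ρ[c/d](ρ[e/b](ρ[d/a](S))))) ⋈[c=a] S) → 3
  σ[c>=8](((U − π[e,c](ρ[c/d](ρ[e/b](ρ[d/a](S))))) ⋈[c=a] S)) → 2

== RESULT ==
e | c | a | b
4 | 9 | 9 | 9
6 | 9 | 9 | 9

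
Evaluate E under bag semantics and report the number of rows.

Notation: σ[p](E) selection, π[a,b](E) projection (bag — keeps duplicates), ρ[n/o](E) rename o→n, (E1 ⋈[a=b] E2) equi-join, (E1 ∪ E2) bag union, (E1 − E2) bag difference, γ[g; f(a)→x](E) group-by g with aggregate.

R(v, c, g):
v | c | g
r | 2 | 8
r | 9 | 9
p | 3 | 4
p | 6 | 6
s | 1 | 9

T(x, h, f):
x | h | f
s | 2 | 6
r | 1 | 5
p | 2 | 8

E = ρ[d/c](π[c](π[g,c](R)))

Per-node cardinality:
  R → 5
  π[g,c](R) → 5
  π[c](π[g,c](R)) → 5
  ρ[d/c](π[c](π[g,c](R))) → 5

|E| = 5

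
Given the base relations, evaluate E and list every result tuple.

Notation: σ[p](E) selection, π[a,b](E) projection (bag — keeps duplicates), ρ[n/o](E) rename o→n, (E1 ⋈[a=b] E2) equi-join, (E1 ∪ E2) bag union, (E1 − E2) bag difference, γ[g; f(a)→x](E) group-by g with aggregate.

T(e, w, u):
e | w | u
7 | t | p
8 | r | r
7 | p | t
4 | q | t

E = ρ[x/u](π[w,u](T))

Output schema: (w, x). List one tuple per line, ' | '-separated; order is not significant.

Subexpression sizes:
  T → 4
  π[w,u](T) → 4
  ρ[x/u](π[w,u](T)) → 4

== RESULT ==
w | x
p | t
q | t
r | r
t | p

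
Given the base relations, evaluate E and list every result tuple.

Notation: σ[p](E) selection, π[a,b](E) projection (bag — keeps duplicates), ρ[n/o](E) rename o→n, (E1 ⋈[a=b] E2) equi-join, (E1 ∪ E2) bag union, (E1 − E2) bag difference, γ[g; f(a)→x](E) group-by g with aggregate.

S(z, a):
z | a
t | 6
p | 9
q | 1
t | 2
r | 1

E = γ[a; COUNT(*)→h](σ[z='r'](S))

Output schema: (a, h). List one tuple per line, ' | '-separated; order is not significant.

Per-node cardinality:
  S → 5
  σ[z='r'](S) → 1
  γ[a; COUNT(*)→h](σ[z='r'](S)) → 1

== RESULT ==
a | h
1 | 1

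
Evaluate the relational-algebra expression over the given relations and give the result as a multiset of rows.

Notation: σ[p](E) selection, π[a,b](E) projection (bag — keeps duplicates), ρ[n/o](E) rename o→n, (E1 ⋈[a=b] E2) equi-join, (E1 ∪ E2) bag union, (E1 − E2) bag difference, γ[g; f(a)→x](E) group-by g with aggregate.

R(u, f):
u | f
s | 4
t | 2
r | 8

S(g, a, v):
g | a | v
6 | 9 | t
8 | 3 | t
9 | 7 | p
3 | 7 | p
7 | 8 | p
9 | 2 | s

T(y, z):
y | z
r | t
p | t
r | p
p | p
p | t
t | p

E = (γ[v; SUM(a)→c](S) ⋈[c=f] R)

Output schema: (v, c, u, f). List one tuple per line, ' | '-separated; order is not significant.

Row counts bottom-up:
  S → 6
  γ[v; SUM(a)→c](S) → 3
  R → 3
  (γ[v; SUM(a)→c](S) ⋈[c=f] R) → 1

== RESULT ==
v | c | u | f
s | 2 | t | 2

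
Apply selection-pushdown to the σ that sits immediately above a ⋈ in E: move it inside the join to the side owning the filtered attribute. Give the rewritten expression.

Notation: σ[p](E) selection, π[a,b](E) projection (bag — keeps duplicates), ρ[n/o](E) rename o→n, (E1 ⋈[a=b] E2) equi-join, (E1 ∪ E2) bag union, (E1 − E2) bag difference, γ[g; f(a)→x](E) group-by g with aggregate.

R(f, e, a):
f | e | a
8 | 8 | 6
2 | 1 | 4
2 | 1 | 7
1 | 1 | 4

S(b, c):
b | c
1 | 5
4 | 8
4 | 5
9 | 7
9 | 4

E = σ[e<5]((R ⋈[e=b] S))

σ filters on e, owned by the left side.
E' = (σ[e<5](R) ⋈[e=b] S)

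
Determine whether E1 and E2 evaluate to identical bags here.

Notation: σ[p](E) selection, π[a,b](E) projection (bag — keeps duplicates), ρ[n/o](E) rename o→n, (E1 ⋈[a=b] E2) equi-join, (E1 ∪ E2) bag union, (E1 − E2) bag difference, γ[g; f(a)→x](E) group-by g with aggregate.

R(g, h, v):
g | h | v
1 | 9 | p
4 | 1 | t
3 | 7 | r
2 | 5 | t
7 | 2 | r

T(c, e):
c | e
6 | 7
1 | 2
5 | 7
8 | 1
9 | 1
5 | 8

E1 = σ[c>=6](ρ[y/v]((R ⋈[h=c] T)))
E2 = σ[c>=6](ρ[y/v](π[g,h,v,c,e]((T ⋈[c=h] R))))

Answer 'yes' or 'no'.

E1 stepwise |·|:
  R → 5
  T → 6
  (R ⋈[h=c] T) → 4
  ρ[y/v]((R ⋈[h=c] T)) → 4
  σ[c>=6](ρ[y/v]((R ⋈[h=c] T))) → 1
E2 stepwise |·|:
  T → 6
  R → 5
  (T ⋈[c=h] R) → 4
  π[g,h,v,c,e]((T ⋈[c=h] R)) → 4
  ρ[y/v](π[g,h,v,c,e]((T ⋈[c=h] R))) → 4
  σ[c>=6](ρ[y/v](π[g,h,v,c,e]((T ⋈[c=h] R)))) → 1

E1 and E2 produce the same multiset:
g | h | y | c | e
1 | 9 | p | 9 | 1

yes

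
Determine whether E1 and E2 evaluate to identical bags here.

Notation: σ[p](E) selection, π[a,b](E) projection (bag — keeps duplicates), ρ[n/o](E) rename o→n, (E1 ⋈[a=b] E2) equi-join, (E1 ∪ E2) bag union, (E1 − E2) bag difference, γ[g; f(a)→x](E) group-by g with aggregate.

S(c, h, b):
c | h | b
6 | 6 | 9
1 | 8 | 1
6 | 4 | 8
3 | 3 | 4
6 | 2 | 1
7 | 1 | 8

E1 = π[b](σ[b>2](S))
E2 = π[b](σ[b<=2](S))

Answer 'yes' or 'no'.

E1 subexpression sizes:
  S → 6
  σ[b>2](S) → 4
  π[b](σ[b>2](S)) → 4
E2 subexpression sizes:
  S → 6
  σ[b<=2](S) → 2
  π[b](σ[b<=2](S)) → 2

E1 result:
b
4
8
8
9
E2 result:
b
1
1
Witness: (1,) appears 0× in E1 but 2× in E2.

no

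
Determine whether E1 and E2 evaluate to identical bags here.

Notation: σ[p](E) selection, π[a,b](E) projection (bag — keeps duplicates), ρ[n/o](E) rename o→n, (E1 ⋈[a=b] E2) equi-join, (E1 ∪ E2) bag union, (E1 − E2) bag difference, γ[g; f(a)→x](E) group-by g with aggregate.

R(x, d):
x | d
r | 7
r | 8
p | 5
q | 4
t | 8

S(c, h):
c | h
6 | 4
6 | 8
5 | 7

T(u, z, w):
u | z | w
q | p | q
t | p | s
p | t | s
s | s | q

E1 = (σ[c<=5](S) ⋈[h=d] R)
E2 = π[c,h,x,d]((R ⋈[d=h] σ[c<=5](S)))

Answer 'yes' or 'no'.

E1 stepwise |·|:
  S → 3
  σ[c<=5](S) → 1
  R → 5
  (σ[c<=5](S) ⋈[h=d] R) → 1
E2 stepwise |·|:
  R → 5
  S → 3
  σ[c<=5](S) → 1
  (R ⋈[d=h] σ[c<=5](S)) → 1
  π[c,h,x,d]((R ⋈[d=h] σ[c<=5](S))) → 1

E1 and E2 produce the same multiset:
c | h | x | d
5 | 7 | r | 7

yes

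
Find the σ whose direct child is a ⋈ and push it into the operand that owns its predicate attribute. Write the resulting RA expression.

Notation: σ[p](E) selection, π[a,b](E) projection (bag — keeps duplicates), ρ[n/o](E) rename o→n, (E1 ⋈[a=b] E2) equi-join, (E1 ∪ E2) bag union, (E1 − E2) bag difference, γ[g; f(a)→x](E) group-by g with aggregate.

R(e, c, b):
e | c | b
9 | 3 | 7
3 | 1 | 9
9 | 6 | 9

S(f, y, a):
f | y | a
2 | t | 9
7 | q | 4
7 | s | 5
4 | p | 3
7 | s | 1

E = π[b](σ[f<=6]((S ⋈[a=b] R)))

σ filters on f, owned by the left side.
E' = π[b]((σ[f<=6](S) ⋈[a=b] R))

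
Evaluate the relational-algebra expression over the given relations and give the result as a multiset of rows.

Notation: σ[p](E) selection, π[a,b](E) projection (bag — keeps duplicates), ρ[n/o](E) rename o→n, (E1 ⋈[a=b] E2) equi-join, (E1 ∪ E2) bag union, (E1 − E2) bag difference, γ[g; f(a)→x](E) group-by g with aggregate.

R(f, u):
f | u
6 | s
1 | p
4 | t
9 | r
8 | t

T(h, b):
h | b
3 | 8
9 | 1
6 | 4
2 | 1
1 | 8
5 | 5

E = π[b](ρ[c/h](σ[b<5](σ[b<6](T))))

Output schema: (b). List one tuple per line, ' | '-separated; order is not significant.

Subexpression sizes:
  T → 6
  σ[b<6](T) → 4
  σ[b<5](σ[b<6](T)) → 3
  ρ[c/h](σ[b<5](σ[b<6](T))) → 3
  π[b](ρ[c/h](σ[b<5](σ[b<6](T)))) → 3

== RESULT ==
b
1
1
4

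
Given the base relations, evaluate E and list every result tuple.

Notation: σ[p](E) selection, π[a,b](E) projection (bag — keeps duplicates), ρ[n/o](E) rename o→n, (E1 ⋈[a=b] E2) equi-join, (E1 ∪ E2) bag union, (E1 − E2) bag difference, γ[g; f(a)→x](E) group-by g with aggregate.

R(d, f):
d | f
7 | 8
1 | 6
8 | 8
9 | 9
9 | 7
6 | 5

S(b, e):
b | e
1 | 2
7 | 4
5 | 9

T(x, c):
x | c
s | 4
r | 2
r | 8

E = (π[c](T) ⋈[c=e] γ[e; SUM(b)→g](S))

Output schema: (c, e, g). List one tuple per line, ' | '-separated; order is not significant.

Row counts bottom-up:
  T → 3
  π[c](T) → 3
  S → 3
  γ[e; SUM(b)→g](S) → 3
  (π[c](T) ⋈[c=e] γ[e; SUM(b)→g](S)) → 2

== RESULT ==
c | e | g
2 | 2 | 1
4 | 4 | 7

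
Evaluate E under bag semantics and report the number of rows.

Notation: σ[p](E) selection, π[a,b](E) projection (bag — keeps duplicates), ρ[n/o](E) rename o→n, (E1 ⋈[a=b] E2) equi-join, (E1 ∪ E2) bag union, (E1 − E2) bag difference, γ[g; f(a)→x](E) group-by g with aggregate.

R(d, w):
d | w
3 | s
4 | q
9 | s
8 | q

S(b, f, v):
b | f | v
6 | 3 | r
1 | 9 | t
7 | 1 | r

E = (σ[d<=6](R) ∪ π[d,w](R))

Per-node cardinality:
  R → 4
  σ[d<=6](R) → 2
  R → 4
  π[d,w](R) → 4
  (σ[d<=6](R) ∪ π[d,w](R)) → 6

|E| = 6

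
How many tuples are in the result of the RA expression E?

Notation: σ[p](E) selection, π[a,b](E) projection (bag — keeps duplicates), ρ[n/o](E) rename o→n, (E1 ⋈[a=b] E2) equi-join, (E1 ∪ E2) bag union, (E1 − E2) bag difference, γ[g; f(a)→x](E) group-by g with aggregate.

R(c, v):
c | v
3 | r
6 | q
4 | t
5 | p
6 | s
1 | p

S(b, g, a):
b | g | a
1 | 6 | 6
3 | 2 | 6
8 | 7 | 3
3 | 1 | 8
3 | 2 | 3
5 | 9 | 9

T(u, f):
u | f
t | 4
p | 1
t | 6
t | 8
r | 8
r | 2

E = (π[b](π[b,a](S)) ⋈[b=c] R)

Subexpression sizes:
  S → 6
  π[b,a](S) → 6
  π[b](π[b,a](S)) → 6
  R → 6
  (π[b](π[b,a](S)) ⋈[b=c] R) → 5

|E| = 5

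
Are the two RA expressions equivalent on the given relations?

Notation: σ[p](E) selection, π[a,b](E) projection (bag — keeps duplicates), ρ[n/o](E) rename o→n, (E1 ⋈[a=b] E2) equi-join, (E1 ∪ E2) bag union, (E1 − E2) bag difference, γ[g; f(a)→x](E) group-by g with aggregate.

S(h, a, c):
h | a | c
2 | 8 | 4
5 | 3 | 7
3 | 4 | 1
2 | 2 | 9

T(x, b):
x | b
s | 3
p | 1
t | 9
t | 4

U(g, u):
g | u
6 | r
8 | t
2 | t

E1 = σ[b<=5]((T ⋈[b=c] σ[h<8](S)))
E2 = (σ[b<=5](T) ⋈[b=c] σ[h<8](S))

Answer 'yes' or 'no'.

E1 subexpression sizes:
  T → 4
  S → 4
  σ[h<8](S) → 4
  (T ⋈[b=c] σ[h<8](S)) → 3
  σ[b<=5]((T ⋈[b=c] σ[h<8](S))) → 2
E2 subexpression sizes:
  T → 4
  σ[b<=5](T) → 3
  S → 4
  σ[h<8](S) → 4
  (σ[b<=5](T) ⋈[b=c] σ[h<8](S)) → 2

E1 and E2 produce the same multiset:
x | b | h | a | c
p | 1 | 3 | 4 | 1
t | 4 | 2 | 8 | 4

yes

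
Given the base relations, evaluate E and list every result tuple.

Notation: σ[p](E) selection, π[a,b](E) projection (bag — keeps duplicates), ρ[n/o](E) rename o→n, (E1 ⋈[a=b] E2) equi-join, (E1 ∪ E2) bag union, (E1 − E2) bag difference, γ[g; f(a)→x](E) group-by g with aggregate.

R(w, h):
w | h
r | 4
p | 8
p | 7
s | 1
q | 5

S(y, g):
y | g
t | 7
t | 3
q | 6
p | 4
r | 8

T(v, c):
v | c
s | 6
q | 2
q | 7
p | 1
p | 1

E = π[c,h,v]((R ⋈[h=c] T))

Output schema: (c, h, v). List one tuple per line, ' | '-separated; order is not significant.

Per-node cardinality:
  R → 5
  T → 5
  (R ⋈[h=c] T) → 3
  π[c,h,v]((R ⋈[h=c] T)) → 3

== RESULT ==
c | h | v
1 | 1 | p
1 | 1 | p
7 | 7 | q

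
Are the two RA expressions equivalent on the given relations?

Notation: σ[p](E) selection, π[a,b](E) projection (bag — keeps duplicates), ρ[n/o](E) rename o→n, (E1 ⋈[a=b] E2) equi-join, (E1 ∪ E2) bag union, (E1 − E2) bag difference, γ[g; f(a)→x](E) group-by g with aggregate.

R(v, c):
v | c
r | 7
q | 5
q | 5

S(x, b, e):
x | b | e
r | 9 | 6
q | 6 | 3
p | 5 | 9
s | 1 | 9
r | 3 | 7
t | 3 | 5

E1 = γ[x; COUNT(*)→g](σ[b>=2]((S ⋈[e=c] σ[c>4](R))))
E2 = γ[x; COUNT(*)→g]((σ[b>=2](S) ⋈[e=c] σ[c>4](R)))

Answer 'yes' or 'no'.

E1 subexpression sizes:
  S → 6
  R → 3
  σ[c>4](R) → 3
  (S ⋈[e=c] σ[c>4](R)) → 3
  σ[b>=2]((S ⋈[e=c] σ[c>4](R))) → 3
  γ[x; COUNT(*)→g](σ[b>=2]((S ⋈[e=c] σ[c>4](R)))) → 2
E2 subexpression sizes:
  S → 6
  σ[b>=2](S) → 5
  R → 3
  σ[c>4](R) → 3
  (σ[b>=2](S) ⋈[e=c] σ[c>4](R)) → 3
  γ[x; COUNT(*)→g]((σ[b>=2](S) ⋈[e=c] σ[c>4](R))) → 2

E1 and E2 produce the same multiset:
x | g
r | 1
t | 2

yes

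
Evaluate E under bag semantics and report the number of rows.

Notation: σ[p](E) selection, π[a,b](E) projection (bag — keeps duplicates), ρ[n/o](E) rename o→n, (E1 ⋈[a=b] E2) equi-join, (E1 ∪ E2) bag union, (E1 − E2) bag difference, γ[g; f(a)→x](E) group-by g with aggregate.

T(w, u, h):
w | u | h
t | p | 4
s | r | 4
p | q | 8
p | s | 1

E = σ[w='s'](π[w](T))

Per-node cardinality:
  T → 4
  π[w](T) → 4
  σ[w='s'](π[w](T)) → 1

|E| = 1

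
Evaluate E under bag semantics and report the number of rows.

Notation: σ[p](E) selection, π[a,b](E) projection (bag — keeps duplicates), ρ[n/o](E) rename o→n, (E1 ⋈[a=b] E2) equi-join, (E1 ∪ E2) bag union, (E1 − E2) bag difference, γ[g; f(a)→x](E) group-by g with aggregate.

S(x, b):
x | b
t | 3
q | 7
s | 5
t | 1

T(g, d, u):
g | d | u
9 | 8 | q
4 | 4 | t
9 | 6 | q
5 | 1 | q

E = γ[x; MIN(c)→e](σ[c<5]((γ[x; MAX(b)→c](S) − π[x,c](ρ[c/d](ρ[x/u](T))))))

Stepwise |·|:
  S → 4
  γ[x; MAX(b)→c](S) → 3
  T → 4
  ρ[x/u](T) → 4
  ρ[c/d](ρ[x/u](T)) → 4
  π[x,c](ρ[c/d](ρ[x/u](T))) → 4
  (γ[x; MAX(b)→c](S) − π[x,c](ρ[c/d](ρ[x/u](T)))) → 3
  σ[c<5]((γ[x; MAX(b)→c](S) − π[x,c](ρ[c/d](ρ[x/u](T))))) → 1
  γ[x; MIN(c)→e](σ[c<5]((γ[x; MAX(b)→c](S) − π[x,c](ρ[c/d](ρ[x/u](T)))))) → 1

|E| = 1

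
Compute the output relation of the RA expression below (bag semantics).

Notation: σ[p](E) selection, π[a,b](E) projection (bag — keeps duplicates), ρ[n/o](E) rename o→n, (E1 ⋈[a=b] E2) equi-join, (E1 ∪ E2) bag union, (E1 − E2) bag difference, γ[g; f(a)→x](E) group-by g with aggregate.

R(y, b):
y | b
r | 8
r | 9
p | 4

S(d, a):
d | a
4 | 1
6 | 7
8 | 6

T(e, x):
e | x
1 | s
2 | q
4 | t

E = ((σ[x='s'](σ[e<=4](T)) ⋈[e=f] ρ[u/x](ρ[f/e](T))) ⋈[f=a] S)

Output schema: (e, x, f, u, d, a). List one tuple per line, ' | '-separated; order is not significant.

Per-node cardinality:
  T → 3
  σ[e<=4](T) → 3
  σ[x='s'](σ[e<=4](T)) → 1
  T → 3
  ρ[f/e](T) → 3
  ρ[u/x](ρ[f/e](T)) → 3
  (σ[x='s'](σ[e<=4](T)) ⋈[e=f] ρ[u/x](ρ[f/e](T))) → 1
  S → 3
  ((σ[x='s'](σ[e<=4](T)) ⋈[e=f] ρ[u/x](ρ[f/e](T))) ⋈[f=a] S) → 1

== RESULT ==
e | x | f | u | d | a
1 | s | 1 | s | 4 | 1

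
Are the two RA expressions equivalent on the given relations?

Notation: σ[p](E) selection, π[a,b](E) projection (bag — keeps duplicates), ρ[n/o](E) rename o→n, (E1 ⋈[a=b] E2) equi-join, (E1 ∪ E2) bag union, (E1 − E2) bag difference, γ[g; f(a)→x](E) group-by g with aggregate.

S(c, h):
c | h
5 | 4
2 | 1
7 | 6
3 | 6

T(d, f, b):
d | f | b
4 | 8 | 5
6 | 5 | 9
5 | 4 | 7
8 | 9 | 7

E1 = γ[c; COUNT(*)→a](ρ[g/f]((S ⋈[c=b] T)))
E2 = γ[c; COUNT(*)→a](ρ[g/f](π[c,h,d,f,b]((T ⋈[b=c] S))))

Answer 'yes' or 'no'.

E1 stepwise |·|:
  S → 4
  T → 4
  (S ⋈[c=b] T) → 3
  ρ[g/f]((S ⋈[c=b] T)) → 3
  γ[c; COUNT(*)→a](ρ[g/f]((S ⋈[c=b] T))) → 2
E2 stepwise |·|:
  T → 4
  S → 4
  (T ⋈[b=c] S) → 3
  π[c,h,d,f,b]((T ⋈[b=c] S)) → 3
  ρ[g/f](π[c,h,d,f,b]((T ⋈[b=c] S))) → 3
  γ[c; COUNT(*)→a](ρ[g/f](π[c,h,d,f,b]((T ⋈[b=c] S)))) → 2

E1 and E2 produce the same multiset:
c | a
5 | 1
7 | 2

yes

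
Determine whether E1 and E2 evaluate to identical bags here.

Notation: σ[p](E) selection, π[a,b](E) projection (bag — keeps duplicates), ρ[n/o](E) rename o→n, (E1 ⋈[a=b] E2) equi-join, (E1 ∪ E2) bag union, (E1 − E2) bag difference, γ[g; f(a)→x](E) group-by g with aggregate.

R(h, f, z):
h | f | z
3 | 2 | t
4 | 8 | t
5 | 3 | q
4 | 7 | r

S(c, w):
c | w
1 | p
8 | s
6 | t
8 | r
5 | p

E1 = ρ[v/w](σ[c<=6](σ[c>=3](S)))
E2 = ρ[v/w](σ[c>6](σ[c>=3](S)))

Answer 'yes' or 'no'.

E1 subexpression sizes:
  S → 5
  σ[c>=3](S) → 4
  σ[c<=6](σ[c>=3](S)) → 2
  ρ[v/w](σ[c<=6](σ[c>=3](S))) → 2
E2 subexpression sizes:
  S → 5
  σ[c>=3](S) → 4
  σ[c>6](σ[c>=3](S)) → 2
  ρ[v/w](σ[c>6](σ[c>=3](S))) → 2

E1 result:
c | v
5 | p
6 | t
E2 result:
c | v
8 | r
8 | s
Witness: (6, 't') appears 1× in E1 but 0× in E2.

no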